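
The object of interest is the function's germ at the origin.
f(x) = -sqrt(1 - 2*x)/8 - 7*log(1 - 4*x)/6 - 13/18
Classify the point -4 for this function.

The point is a regular point.

There is no denominator, hence no pole anywhere.
Branch term sqrt(1 - x/(1/2)): argument at -4 is 9, nonzero, so -4 is not its branch point (a point on a principal cut is still regular for the continued germ).
Branch term log(1 - x/(1/4)): argument at -4 is 17, nonzero, so -4 is not its branch point (a point on a principal cut is still regular for the continued germ).
So the germ continues analytically to -4.


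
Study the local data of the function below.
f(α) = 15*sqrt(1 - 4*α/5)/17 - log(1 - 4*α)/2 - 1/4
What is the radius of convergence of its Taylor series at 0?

Branch term (15/17)*sqrt(1 - α/(5/4)): its argument vanishes at α = 5/4, a square-root branch point, modulus 5/4.
Branch term (-1/2)*log(1 - α/(1/4)): its argument vanishes at α = 1/4, a logarithmic branch point, modulus 1/4.
The radius of convergence is the smallest modulus among the singular points: 1/4.

The radius of convergence is 1/4.


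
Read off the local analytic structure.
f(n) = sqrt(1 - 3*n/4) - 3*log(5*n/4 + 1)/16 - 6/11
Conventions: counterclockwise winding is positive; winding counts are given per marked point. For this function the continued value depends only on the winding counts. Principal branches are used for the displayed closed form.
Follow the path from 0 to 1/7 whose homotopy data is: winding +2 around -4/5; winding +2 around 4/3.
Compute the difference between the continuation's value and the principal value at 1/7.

Continued minus principal equals -(3/4)*pi*i.

The rational part is single-valued and drops out of the difference; each branch term changes only by its own monodromy.
(1)*sqrt(1 - n/(4/3)): winding +2 is even, the square root returns to the same sheet, contribution 0.
(-3/16)*log(1 - n/(-4/5)): each positive loop around -4/5 adds 2*pi*i to the log, so winding +2 contributes (-3/16)*(2)*2*pi*i = -(3/4)*pi*i.
Summing the contributions at n = 1/7 gives -(3/4)*pi*i.


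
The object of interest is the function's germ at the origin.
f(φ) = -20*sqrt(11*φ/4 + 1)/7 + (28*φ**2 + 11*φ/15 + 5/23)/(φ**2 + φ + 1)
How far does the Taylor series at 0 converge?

Denominator factor (φ**2 + φ + 1): discriminant -3, complex-conjugate roots (-1/2) + ((1/2)*sqrt(3))*i and (-1/2) - ((1/2)*sqrt(3))*i; poles of order 1, moduli 1 and 1.
Branch term (-20/7)*sqrt(1 - φ/(-4/11)): its argument vanishes at φ = -4/11, a square-root branch point, modulus 4/11.
The radius of convergence is the smallest modulus among the singular points: 4/11.

The radius of convergence is 4/11.


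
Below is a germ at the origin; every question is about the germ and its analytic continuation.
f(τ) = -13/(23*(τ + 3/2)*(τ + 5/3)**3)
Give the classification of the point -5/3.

The denominator factor τ + 5/3 vanishes at -5/3 and appears to the power 3; the numerator there equals -13/23, nonzero, and no other factor vanishes.
Hence a pole whose order is the multiplicity, 3.

The point is a pole of order 3.


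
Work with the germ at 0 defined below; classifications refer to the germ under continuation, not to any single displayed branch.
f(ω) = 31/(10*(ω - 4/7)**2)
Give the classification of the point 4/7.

The point is a pole of order 2.

The denominator factor ω - 4/7 vanishes at 4/7 and appears to the power 2; the numerator there equals 31/10, nonzero, and no other factor vanishes.
Hence a pole whose order is the multiplicity, 2.


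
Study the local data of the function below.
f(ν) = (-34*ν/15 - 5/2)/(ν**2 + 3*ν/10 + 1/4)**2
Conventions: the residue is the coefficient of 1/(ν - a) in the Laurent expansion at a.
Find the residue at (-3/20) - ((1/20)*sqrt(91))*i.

The factor ν**2 + 3*ν/10 + 1/4 splits as (ν - a)(ν - a') with a = (-3/20) - ((1/20)*sqrt(91))*i, a' = (-3/20) + ((1/20)*sqrt(91))*i. At the order-2 pole a set g(ν) = (ν - a)^2*f(ν) = [-34*ν/15 - 5/2] / (ν - a')^2.
Order-2 pole: residue = g'(a); g'((-3/20) - ((1/20)*sqrt(91))*i) = -((4320/8281)*sqrt(91))*i, so the residue is -((4320/8281)*sqrt(91))*i.

The residue is -((4320/8281)*sqrt(91))*i.


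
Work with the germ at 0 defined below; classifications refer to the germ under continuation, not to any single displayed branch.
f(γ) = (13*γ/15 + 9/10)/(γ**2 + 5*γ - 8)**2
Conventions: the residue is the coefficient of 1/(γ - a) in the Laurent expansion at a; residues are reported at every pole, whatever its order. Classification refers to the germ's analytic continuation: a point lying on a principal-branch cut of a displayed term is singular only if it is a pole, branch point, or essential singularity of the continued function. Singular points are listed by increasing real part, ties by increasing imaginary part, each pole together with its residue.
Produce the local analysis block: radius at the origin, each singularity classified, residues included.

Denominator factor (γ**2 + 5*γ - 8)^2: discriminant 57, real irrational roots -5/2 + (1/2)*sqrt(57) and -5/2 - (1/2)*sqrt(57); poles of order 2, moduli -5/2 + (1/2)*sqrt(57) and 5/2 + (1/2)*sqrt(57).
The radius of convergence is the smallest modulus among the singular points: -5/2 + (1/2)*sqrt(57).
The factor γ**2 + 5*γ - 8 splits as (γ - a)(γ - a') with a = -5/2 - (1/2)*sqrt(57), a' = -5/2 + (1/2)*sqrt(57). At the order-2 pole a set g(γ) = (γ - a)^2*f(γ) = [13*γ/15 + 9/10] / (γ - a')^2.
Order-2 pole: residue = g'(a); g'(-5/2 - (1/2)*sqrt(57)) = -(2/2565)*sqrt(57), so the residue is -(2/2565)*sqrt(57).
The factor γ**2 + 5*γ - 8 splits as (γ - a)(γ - a') with a = -5/2 + (1/2)*sqrt(57), a' = -5/2 - (1/2)*sqrt(57). At the order-2 pole a set g(γ) = (γ - a)^2*f(γ) = [13*γ/15 + 9/10] / (γ - a')^2.
Order-2 pole: residue = g'(a); g'(-5/2 + (1/2)*sqrt(57)) = (2/2565)*sqrt(57), so the residue is (2/2565)*sqrt(57).
List the singular points by increasing real part (a conjugate pair: the negative imaginary part first).

Radius of convergence at 0: -5/2 + (1/2)*sqrt(57).
At -5/2 - (1/2)*sqrt(57): a pole of order 2; residue -(2/2565)*sqrt(57).
At -5/2 + (1/2)*sqrt(57): a pole of order 2; residue (2/2565)*sqrt(57).


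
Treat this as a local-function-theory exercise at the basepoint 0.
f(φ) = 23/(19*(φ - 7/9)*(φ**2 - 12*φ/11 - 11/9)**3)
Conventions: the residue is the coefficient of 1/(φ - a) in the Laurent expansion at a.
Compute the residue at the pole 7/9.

The residue is -16269003333/42323651704.

At the order-1 pole 7/9 set g(φ) = (φ - (7/9))*f(φ) = 23/(19*(φ**2 - 12*φ/11 - 11/9)**3).
Simple pole: residue = g(a) at a = 7/9, which is -16269003333/42323651704.


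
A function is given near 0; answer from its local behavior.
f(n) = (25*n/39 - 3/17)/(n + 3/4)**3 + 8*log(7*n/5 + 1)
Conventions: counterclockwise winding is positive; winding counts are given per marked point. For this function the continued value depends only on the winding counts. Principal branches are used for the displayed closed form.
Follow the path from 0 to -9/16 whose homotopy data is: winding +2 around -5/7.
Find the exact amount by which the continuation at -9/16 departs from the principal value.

Continued minus principal equals (32)*pi*i.

The rational part is single-valued and drops out of the difference; each branch term changes only by its own monodromy.
(8)*log(1 - n/(-5/7)): each positive loop around -5/7 adds 2*pi*i to the log, so winding +2 contributes (8)*(2)*2*pi*i = (32)*pi*i.
Summing the contributions at n = -9/16 gives (32)*pi*i.


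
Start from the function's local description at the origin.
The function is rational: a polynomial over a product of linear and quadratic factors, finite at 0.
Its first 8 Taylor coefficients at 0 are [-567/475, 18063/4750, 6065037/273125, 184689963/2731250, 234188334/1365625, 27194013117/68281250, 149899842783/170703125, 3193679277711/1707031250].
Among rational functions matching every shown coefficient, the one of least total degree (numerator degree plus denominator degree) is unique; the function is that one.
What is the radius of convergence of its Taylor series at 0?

The radius of convergence is 5/9.

No rational of total degree below 4 reproduces all 8 coefficients; solving the [2/2] Pade equations on them gives f(ρ) = (33*ρ**2/23 + 5*ρ/2 - 7/19)/(ρ - 5/9)**2, whose expansion matches every shown term.
Denominator factor (ρ - 5/9)^2: pole of order 2 at 5/9, modulus 5/9.
The radius of convergence is the smallest modulus among the singular points: 5/9.


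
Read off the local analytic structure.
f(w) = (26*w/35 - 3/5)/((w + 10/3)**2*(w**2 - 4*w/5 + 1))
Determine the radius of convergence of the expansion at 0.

The radius of convergence is 1.

Denominator factor (w**2 - 4*w/5 + 1): discriminant -84/25, complex-conjugate roots (2/5) + ((1/5)*sqrt(21))*i and (2/5) - ((1/5)*sqrt(21))*i; poles of order 1, moduli 1 and 1.
Denominator factor (w + 10/3)^2: pole of order 2 at -10/3, modulus 10/3.
The radius of convergence is the smallest modulus among the singular points: 1.


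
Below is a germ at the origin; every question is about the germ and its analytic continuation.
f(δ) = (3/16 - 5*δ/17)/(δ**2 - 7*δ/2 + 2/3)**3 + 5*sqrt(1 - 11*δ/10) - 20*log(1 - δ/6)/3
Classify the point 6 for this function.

The point is a logarithmic branch point.

The term (-20/3)*log(1 - δ/(6)) has argument 1 - 6/(6) = 0 at 6: a logarithmic (infinitely-sheeted) branch point; the remaining terms are analytic or single-valued there.


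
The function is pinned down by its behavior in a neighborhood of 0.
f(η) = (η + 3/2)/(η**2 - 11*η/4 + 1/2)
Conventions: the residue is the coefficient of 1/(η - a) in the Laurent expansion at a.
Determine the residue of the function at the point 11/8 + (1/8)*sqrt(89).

The factor η**2 - 11*η/4 + 1/2 splits as (η - a)(η - a') with a = 11/8 + (1/8)*sqrt(89), a' = 11/8 - (1/8)*sqrt(89). At the order-1 pole a set g(η) = (η - a)*f(η) = [η + 3/2] / (η - a').
Simple pole: residue = g(a) at a = 11/8 + (1/8)*sqrt(89), which is 1/2 + (23/178)*sqrt(89).

The residue is 1/2 + (23/178)*sqrt(89).


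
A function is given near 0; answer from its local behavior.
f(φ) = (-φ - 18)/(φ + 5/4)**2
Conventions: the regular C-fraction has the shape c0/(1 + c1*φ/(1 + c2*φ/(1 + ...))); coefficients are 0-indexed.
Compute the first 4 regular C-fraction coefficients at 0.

The regular C-fraction coefficients are [-288/25, 139/90, -4489/12510, 288/695].

Taylor coefficients (expand at 0): a_0 = -288/25, a_1 = 2224/125, a_2 = -13184/625, a_3 = 69888/3125.
c0 = a_0 = -288/25. Peel one level at a time: if S = 1 + c*φ/S' with S'(0) = 1, then c is the φ-coefficient of S and S' = c*φ/(S - 1).
S_1 = c0/f = 1 + (139/90)*φ + (4489/8100)*φ^2 + ...; c1 = 139/90.
S_2 = c1*φ/(S_1 - 1) = 1 + (-4489/12510)*φ + (71824/483025)*φ^2 + ...; c2 = -4489/12510.
S_3 = c2*φ/(S_2 - 1) = 1 + (288/695)*φ + ...; c3 = 288/695.


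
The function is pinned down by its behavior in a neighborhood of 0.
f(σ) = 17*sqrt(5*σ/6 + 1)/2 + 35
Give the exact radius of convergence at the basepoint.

The radius of convergence is 6/5.

Branch term (17/2)*sqrt(1 - σ/(-6/5)): its argument vanishes at σ = -6/5, a square-root branch point, modulus 6/5.
The radius of convergence is the smallest modulus among the singular points: 6/5.


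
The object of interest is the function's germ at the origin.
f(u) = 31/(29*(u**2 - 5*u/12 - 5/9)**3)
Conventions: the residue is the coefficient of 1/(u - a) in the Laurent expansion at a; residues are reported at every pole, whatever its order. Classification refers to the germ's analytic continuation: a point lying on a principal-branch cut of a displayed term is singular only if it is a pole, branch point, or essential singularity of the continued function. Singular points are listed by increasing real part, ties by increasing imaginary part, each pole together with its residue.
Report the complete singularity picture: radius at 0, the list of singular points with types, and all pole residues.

Radius of convergence at 0: -5/24 + (1/24)*sqrt(345).
At 5/24 - (1/24)*sqrt(345): a pole of order 3; residue -(1714176/44105375)*sqrt(345).
At 5/24 + (1/24)*sqrt(345): a pole of order 3; residue (1714176/44105375)*sqrt(345).

Denominator factor (u**2 - 5*u/12 - 5/9)^3: discriminant 115/48, real irrational roots 5/24 + (1/24)*sqrt(345) and 5/24 - (1/24)*sqrt(345); poles of order 3, moduli 5/24 + (1/24)*sqrt(345) and -5/24 + (1/24)*sqrt(345).
The radius of convergence is the smallest modulus among the singular points: -5/24 + (1/24)*sqrt(345).
The factor u**2 - 5*u/12 - 5/9 splits as (u - a)(u - a') with a = 5/24 - (1/24)*sqrt(345), a' = 5/24 + (1/24)*sqrt(345). At the order-3 pole a set g(u) = (u - a)^3*f(u) = [31/29] / (u - a')^3.
Order-3 pole: residue = g''(a)/2; g''(5/24 - (1/24)*sqrt(345)) = -(3428352/44105375)*sqrt(345), so the residue is -(1714176/44105375)*sqrt(345).
The factor u**2 - 5*u/12 - 5/9 splits as (u - a)(u - a') with a = 5/24 + (1/24)*sqrt(345), a' = 5/24 - (1/24)*sqrt(345). At the order-3 pole a set g(u) = (u - a)^3*f(u) = [31/29] / (u - a')^3.
Order-3 pole: residue = g''(a)/2; g''(5/24 + (1/24)*sqrt(345)) = (3428352/44105375)*sqrt(345), so the residue is (1714176/44105375)*sqrt(345).
List the singular points by increasing real part (a conjugate pair: the negative imaginary part first).


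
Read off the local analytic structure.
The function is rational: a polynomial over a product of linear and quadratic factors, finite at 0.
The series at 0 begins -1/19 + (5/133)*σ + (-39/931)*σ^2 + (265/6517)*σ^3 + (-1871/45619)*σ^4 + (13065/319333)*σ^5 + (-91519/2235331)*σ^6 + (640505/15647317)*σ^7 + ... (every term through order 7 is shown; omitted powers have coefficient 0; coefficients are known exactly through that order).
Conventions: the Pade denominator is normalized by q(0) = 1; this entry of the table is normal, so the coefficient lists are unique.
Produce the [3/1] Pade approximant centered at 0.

The Pade approximant has numerator coefficients [-1/19, -78/5035, -4/1007, -8/5035]; denominator coefficients [1, 1871/1855].

Taylor coefficients needed (read off): a_0 = -1/19, a_1 = 5/133, a_2 = -39/931, a_3 = 265/6517, a_4 = -1871/45619.
Write the denominator as Q(σ) = 1 + q1*σ. Requiring Q*f - P = O(σ^5) with deg P <= 3 kills the coefficients of σ^4..σ^4 in Q*f:
  σ^4: a_4 + q1*a_3 = 0, i.e. -1871/45619 + (265/6517)*q1 = 0.
Solving this linear system: q1 = 1871/1855.
The numerator is Q*f truncated at degree 3: P0 = a_0 = -1/19; P1 = a_1 + q1*a_0 = -78/5035; P2 = a_2 + q1*a_1 = -4/1007; P3 = a_3 + q1*a_2 = -8/5035.


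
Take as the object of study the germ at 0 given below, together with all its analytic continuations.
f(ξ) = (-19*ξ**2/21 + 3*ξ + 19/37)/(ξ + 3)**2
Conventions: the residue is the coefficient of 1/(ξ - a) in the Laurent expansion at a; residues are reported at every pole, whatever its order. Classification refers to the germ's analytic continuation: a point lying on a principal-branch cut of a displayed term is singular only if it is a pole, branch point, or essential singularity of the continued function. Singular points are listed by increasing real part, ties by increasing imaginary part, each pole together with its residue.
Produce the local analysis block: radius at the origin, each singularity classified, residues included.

Radius of convergence at 0: 3.
At -3: a pole of order 2; residue 59/7.

Denominator factor (ξ + 3)^2: pole of order 2 at -3, modulus 3.
The radius of convergence is the smallest modulus among the singular points: 3.
At the order-2 pole -3 set g(ξ) = (ξ - (-3))^2*f(ξ) = -19*ξ**2/21 + 3*ξ + 19/37.
Order-2 pole: residue = g'(a); g'(-3) = 59/7, so the residue is 59/7.


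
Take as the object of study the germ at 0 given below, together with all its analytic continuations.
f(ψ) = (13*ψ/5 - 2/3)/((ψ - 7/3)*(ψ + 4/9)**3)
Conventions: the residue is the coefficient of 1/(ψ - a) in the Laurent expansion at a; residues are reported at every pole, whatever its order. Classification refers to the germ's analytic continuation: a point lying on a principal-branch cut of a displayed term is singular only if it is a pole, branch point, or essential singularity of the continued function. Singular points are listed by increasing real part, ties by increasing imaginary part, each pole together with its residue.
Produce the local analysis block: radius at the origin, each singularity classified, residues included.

Denominator factor (ψ + 4/9)^3: pole of order 3 at -4/9, modulus 4/9.
Denominator factor (ψ - 7/3): pole of order 1 at 7/3, modulus 7/3.
The radius of convergence is the smallest modulus among the singular points: 4/9.
At the order-3 pole -4/9 set g(ψ) = (ψ - (-4/9))^3*f(ψ) = (13*ψ/5 - 2/3)/(ψ - 7/3).
Order-3 pole: residue = g''(a)/2; g''(-4/9) = -39366/78125, so the residue is -19683/78125.
At the order-1 pole 7/3 set g(ψ) = (ψ - (7/3))*f(ψ) = (13*ψ/5 - 2/3)/(ψ + 4/9)**3.
Simple pole: residue = g(a) at a = 7/3, which is 19683/78125.
List the singular points by increasing real part (a conjugate pair: the negative imaginary part first).

Radius of convergence at 0: 4/9.
At -4/9: a pole of order 3; residue -19683/78125.
At 7/3: a pole of order 1; residue 19683/78125.


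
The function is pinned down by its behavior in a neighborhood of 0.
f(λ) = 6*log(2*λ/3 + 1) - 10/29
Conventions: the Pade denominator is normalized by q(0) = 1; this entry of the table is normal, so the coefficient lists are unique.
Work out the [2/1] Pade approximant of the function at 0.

The Pade approximant has numerator coefficients [-10/29, 1004/261, 4/9]; denominator coefficients [1, 4/9].

Taylor coefficients needed (expand at 0): a_0 = -10/29, a_1 = 4, a_2 = -4/3, a_3 = 16/27.
Write the denominator as Q(λ) = 1 + q1*λ. Requiring Q*f - P = O(λ^4) with deg P <= 2 kills the coefficients of λ^3..λ^3 in Q*f:
  λ^3: a_3 + q1*a_2 = 0, i.e. 16/27 + (-4/3)*q1 = 0.
Solving this linear system: q1 = 4/9.
The numerator is Q*f truncated at degree 2: P0 = a_0 = -10/29; P1 = a_1 + q1*a_0 = 1004/261; P2 = a_2 + q1*a_1 = 4/9.


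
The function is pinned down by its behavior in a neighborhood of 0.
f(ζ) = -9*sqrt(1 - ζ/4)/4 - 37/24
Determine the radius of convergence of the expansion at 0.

The radius of convergence is 4.

Branch term (-9/4)*sqrt(1 - ζ/(4)): its argument vanishes at ζ = 4, a square-root branch point, modulus 4.
The radius of convergence is the smallest modulus among the singular points: 4.


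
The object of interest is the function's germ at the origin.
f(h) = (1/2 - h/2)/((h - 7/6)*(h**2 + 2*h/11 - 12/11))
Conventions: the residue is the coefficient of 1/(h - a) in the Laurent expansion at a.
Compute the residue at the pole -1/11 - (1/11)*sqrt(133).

The residue is 33/382 + (297/25403)*sqrt(133).

The factor h**2 + 2*h/11 - 12/11 splits as (h - a)(h - a') with a = -1/11 - (1/11)*sqrt(133), a' = -1/11 + (1/11)*sqrt(133). At the order-1 pole a set g(h) = (h - a)*f(h) = [(1/2 - h/2)/(h - 7/6)] / (h - a').
Simple pole: residue = g(a) at a = -1/11 - (1/11)*sqrt(133), which is 33/382 + (297/25403)*sqrt(133).


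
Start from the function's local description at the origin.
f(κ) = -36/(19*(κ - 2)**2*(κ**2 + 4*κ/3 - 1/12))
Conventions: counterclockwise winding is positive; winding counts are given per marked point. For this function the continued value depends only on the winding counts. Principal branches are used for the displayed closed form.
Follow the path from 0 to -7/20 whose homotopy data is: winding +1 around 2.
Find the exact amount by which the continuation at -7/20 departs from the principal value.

Continued minus principal equals 0.

The function is rational, hence single-valued: continuing it around any pole returns the same value, so the difference is 0.


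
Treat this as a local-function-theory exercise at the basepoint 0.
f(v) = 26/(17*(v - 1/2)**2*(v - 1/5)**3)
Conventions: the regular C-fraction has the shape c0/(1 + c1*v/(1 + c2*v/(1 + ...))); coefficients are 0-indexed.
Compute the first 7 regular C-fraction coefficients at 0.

The regular C-fraction coefficients are [-13000/17, -19, 139/19, -10106/2641, 2356475/1404734, -130288175/50135866, 102676960/186002773].

Taylor coefficients (expand at 0): a_0 = -13000/17, a_1 = -247000/17, a_2 = -2886000/17, a_3 = -26806000/17, a_4 = -217555000/17, a_5 = -1616121000/17, a_6 = -11281764000/17.
c0 = a_0 = -13000/17. Peel one level at a time: if S = 1 + c*v/S' with S'(0) = 1, then c is the v-coefficient of S and S' = c*v/(S - 1).
S_1 = c0/f = 1 + (-19)*v + (139)*v^2 + ...; c1 = -19.
S_2 = c1*v/(S_1 - 1) = 1 + (139/19)*v + (10106/361)*v^2 + ...; c2 = 139/19.
S_3 = c2*v/(S_2 - 1) = 1 + (-10106/2641)*v + (124025/19321)*v^2 + ...; c3 = -10106/2641.
S_4 = c3*v/(S_3 - 1) = 1 + (2356475/1404734)*v + (445229375/102131236)*v^2 + ...; c4 = 2356475/1404734.
S_5 = c4*v/(S_4 - 1) = 1 + (-130288175/50135866)*v + (35306000/24611521)*v^2 + ...; c5 = -130288175/50135866.
S_6 = c5*v/(S_5 - 1) = 1 + (102676960/186002773)*v + ...; c6 = 102676960/186002773.


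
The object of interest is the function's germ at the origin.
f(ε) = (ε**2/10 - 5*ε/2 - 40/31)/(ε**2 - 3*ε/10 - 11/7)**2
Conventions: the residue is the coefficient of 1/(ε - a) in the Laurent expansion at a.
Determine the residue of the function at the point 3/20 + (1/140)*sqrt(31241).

The factor ε**2 - 3*ε/10 - 11/7 splits as (ε - a)(ε - a') with a = 3/20 + (1/140)*sqrt(31241), a' = 3/20 - (1/140)*sqrt(31241). At the order-2 pole a set g(ε) = (ε - a)^2*f(ε) = [ε**2/10 - 5*ε/2 - 40/31] / (ε - a')^2.
Order-2 pole: residue = g'(a); g'(3/20 + (1/140)*sqrt(31241)) = (790950/617469439)*sqrt(31241), so the residue is (790950/617469439)*sqrt(31241).

The residue is (790950/617469439)*sqrt(31241).


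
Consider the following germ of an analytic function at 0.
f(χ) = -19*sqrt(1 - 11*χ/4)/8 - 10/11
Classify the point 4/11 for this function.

The point is an algebraic (square-root) branch point.

The term (-19/8)*sqrt(1 - χ/(4/11)) has argument 1 - 4/11/(4/11) = 0 at 4/11: a square-root (algebraic, two-sheeted) branch point; the remaining terms are analytic or single-valued there.


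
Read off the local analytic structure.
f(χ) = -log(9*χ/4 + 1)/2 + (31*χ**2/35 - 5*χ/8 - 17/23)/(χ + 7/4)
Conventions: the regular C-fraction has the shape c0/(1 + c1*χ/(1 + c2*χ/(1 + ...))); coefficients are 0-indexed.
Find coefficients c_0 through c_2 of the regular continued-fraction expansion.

Taylor coefficients (expand at 0): a_0 = -68/161, a_1 = -11187/9016, a_2 = 4639781/2524480.
c0 = a_0 = -68/161. Peel one level at a time: if S = 1 + c*χ/S' with S'(0) = 1, then c is the χ-coefficient of S and S' = c*χ/(S - 1).
S_1 = c0/f = 1 + (-11187/3808)*χ + (134464279/10357760)*χ^2 + ...; c1 = -11187/3808.
S_2 = c1*χ/(S_1 - 1) = 1 + (134464279/30428640)*χ + ...; c2 = 134464279/30428640.

The regular C-fraction coefficients are [-68/161, -11187/3808, 134464279/30428640].


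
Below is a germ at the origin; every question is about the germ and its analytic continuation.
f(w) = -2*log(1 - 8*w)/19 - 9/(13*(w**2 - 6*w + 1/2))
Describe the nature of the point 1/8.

The term (-2/19)*log(1 - w/(1/8)) has argument 1 - 1/8/(1/8) = 0 at 1/8: a logarithmic (infinitely-sheeted) branch point; the remaining terms are analytic or single-valued there.

The point is a logarithmic branch point.


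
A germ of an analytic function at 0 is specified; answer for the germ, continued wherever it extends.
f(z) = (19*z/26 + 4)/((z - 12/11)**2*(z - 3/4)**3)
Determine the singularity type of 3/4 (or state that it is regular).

The point is a pole of order 3.

The denominator factor z - 3/4 vanishes at 3/4 and appears to the power 3; the numerator there equals 473/104, nonzero, and no other factor vanishes.
Hence a pole whose order is the multiplicity, 3.


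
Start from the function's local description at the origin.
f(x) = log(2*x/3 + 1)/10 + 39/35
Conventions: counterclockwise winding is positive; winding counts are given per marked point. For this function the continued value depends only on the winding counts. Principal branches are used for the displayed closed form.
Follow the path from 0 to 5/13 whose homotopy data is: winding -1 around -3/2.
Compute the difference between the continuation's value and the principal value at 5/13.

The rational part is single-valued and drops out of the difference; each branch term changes only by its own monodromy.
(1/10)*log(1 - x/(-3/2)): each positive loop around -3/2 adds 2*pi*i to the log, so winding -1 contributes (1/10)*(-1)*2*pi*i = -(1/5)*pi*i.
Summing the contributions at x = 5/13 gives -(1/5)*pi*i.

Continued minus principal equals -(1/5)*pi*i.


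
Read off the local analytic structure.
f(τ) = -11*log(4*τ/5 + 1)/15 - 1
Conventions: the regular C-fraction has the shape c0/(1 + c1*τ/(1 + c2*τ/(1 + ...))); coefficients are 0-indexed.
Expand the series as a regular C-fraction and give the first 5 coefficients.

Taylor coefficients (expand at 0): a_0 = -1, a_1 = -44/75, a_2 = 88/375, a_3 = -704/5625, a_4 = 704/9375.
c0 = a_0 = -1. Peel one level at a time: if S = 1 + c*τ/S' with S'(0) = 1, then c is the τ-coefficient of S and S' = c*τ/(S - 1).
S_1 = c0/f = 1 + (-44/75)*τ + (3256/5625)*τ^2 + ...; c1 = -44/75.
S_2 = c1*τ/(S_1 - 1) = 1 + (74/75)*τ + (-4/75)*τ^2 + ...; c2 = 74/75.
S_3 = c2*τ/(S_2 - 1) = 1 + (2/37)*τ + (-128/6845)*τ^2 + ...; c3 = 2/37.
S_4 = c3*τ/(S_3 - 1) = 1 + (64/185)*τ + ...; c4 = 64/185.

The regular C-fraction coefficients are [-1, -44/75, 74/75, 2/37, 64/185].


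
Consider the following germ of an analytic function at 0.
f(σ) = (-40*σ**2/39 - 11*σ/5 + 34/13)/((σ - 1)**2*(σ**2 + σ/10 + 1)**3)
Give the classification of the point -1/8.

The point is a regular point.

Denominator factors: σ - 1 = -9/8 at σ = -1/8; σ**2 + σ/10 + 1 = 321/320 at σ = -1/8 — none vanishes.
So the germ continues analytically to -1/8.


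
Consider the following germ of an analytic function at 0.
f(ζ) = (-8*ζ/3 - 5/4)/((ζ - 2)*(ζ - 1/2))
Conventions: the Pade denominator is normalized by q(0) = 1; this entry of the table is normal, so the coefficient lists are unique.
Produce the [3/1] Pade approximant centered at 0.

Taylor coefficients needed (expand at 0): a_0 = -5/4, a_1 = -139/24, a_2 = -635/48, a_3 = -873/32, a_4 = -10555/192.
Write the denominator as Q(ζ) = 1 + q1*ζ. Requiring Q*f - P = O(ζ^5) with deg P <= 3 kills the coefficients of ζ^4..ζ^4 in Q*f:
  ζ^4: a_4 + q1*a_3 = 0, i.e. -10555/192 + (-873/32)*q1 = 0.
Solving this linear system: q1 = -10555/5238.
The numerator is Q*f truncated at degree 3: P0 = a_0 = -5/4; P1 = a_1 + q1*a_0 = -17143/5238; P2 = a_2 + q1*a_1 = -12245/7857; P3 = a_3 + q1*a_2 = -4898/7857.

The Pade approximant has numerator coefficients [-5/4, -17143/5238, -12245/7857, -4898/7857]; denominator coefficients [1, -10555/5238].


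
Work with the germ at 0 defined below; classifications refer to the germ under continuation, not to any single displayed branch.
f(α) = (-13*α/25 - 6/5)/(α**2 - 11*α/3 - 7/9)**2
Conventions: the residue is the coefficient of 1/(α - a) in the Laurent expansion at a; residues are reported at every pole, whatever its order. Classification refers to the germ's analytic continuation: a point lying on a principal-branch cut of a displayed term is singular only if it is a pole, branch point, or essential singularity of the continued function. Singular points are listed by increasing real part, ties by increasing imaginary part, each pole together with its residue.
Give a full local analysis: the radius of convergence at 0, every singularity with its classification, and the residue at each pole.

Radius of convergence at 0: -11/6 + (1/6)*sqrt(149).
At 11/6 - (1/6)*sqrt(149): a pole of order 2; residue -(2907/555025)*sqrt(149).
At 11/6 + (1/6)*sqrt(149): a pole of order 2; residue (2907/555025)*sqrt(149).

Denominator factor (α**2 - 11*α/3 - 7/9)^2: discriminant 149/9, real irrational roots 11/6 + (1/6)*sqrt(149) and 11/6 - (1/6)*sqrt(149); poles of order 2, moduli 11/6 + (1/6)*sqrt(149) and -11/6 + (1/6)*sqrt(149).
The radius of convergence is the smallest modulus among the singular points: -11/6 + (1/6)*sqrt(149).
The factor α**2 - 11*α/3 - 7/9 splits as (α - a)(α - a') with a = 11/6 - (1/6)*sqrt(149), a' = 11/6 + (1/6)*sqrt(149). At the order-2 pole a set g(α) = (α - a)^2*f(α) = [-13*α/25 - 6/5] / (α - a')^2.
Order-2 pole: residue = g'(a); g'(11/6 - (1/6)*sqrt(149)) = -(2907/555025)*sqrt(149), so the residue is -(2907/555025)*sqrt(149).
The factor α**2 - 11*α/3 - 7/9 splits as (α - a)(α - a') with a = 11/6 + (1/6)*sqrt(149), a' = 11/6 - (1/6)*sqrt(149). At the order-2 pole a set g(α) = (α - a)^2*f(α) = [-13*α/25 - 6/5] / (α - a')^2.
Order-2 pole: residue = g'(a); g'(11/6 + (1/6)*sqrt(149)) = (2907/555025)*sqrt(149), so the residue is (2907/555025)*sqrt(149).
List the singular points by increasing real part (a conjugate pair: the negative imaginary part first).


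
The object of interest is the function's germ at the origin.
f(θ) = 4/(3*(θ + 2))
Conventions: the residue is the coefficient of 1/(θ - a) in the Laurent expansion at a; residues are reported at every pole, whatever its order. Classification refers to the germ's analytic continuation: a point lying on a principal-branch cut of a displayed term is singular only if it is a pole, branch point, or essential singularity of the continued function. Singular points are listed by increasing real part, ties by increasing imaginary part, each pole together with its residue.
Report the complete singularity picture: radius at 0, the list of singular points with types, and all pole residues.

Radius of convergence at 0: 2.
At -2: a pole of order 1; residue 4/3.

Denominator factor (θ + 2): pole of order 1 at -2, modulus 2.
The radius of convergence is the smallest modulus among the singular points: 2.
At the order-1 pole -2 set g(θ) = (θ - (-2))*f(θ) = 4/3.
Simple pole: residue = g(a) at a = -2, which is 4/3.


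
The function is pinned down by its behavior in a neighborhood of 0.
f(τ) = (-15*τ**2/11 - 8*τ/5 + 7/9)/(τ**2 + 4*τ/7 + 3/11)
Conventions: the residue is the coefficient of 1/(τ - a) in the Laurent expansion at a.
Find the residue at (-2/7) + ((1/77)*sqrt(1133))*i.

The factor τ**2 + 4*τ/7 + 3/11 splits as (τ - a)(τ - a') with a = (-2/7) + ((1/77)*sqrt(1133))*i, a' = (-2/7) - ((1/77)*sqrt(1133))*i. At the order-1 pole a set g(τ) = (τ - a)*f(τ) = [-15*τ**2/11 - 8*τ/5 + 7/9] / (τ - a').
Simple pole: residue = g(a) at a = (-2/7) + ((1/77)*sqrt(1133))*i, which is (-158/385) - ((184654/3925845)*sqrt(1133))*i.

The residue is (-158/385) - ((184654/3925845)*sqrt(1133))*i.


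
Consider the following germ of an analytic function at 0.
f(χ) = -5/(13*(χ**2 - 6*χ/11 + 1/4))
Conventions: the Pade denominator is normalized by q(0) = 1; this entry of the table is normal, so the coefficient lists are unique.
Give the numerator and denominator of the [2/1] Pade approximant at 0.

Taylor coefficients needed (expand at 0): a_0 = -20/13, a_1 = -480/143, a_2 = -1840/1573, a_3 = 188160/17303.
Write the denominator as Q(χ) = 1 + q1*χ. Requiring Q*f - P = O(χ^4) with deg P <= 2 kills the coefficients of χ^3..χ^3 in Q*f:
  χ^3: a_3 + q1*a_2 = 0, i.e. 188160/17303 + (-1840/1573)*q1 = 0.
Solving this linear system: q1 = 2352/253.
The numerator is Q*f truncated at degree 2: P0 = a_0 = -20/13; P1 = a_1 + q1*a_0 = -5280/299; P2 = a_2 + q1*a_1 = -9680/299.

The Pade approximant has numerator coefficients [-20/13, -5280/299, -9680/299]; denominator coefficients [1, 2352/253].


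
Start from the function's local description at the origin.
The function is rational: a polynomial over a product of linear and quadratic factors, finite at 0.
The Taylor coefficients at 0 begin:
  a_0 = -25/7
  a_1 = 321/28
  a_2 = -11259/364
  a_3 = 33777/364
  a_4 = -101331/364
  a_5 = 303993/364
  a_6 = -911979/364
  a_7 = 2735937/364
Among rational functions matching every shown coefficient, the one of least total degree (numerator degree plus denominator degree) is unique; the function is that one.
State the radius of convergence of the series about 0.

No rational of total degree below 3 reproduces all 8 coefficients; solving the [2/1] Pade equations on them gives f(n) = (15*n**2/13 + n/4 - 25/21)/(n + 1/3), whose expansion matches every shown term.
Denominator factor (n + 1/3): pole of order 1 at -1/3, modulus 1/3.
The radius of convergence is the smallest modulus among the singular points: 1/3.

The radius of convergence is 1/3.


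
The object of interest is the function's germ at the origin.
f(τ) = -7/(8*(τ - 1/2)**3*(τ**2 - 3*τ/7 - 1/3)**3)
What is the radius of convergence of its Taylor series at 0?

The radius of convergence is -3/14 + (1/42)*sqrt(669).

Denominator factor (τ - 1/2)^3: pole of order 3 at 1/2, modulus 1/2.
Denominator factor (τ**2 - 3*τ/7 - 1/3)^3: discriminant 223/147, real irrational roots 3/14 + (1/42)*sqrt(669) and 3/14 - (1/42)*sqrt(669); poles of order 3, moduli 3/14 + (1/42)*sqrt(669) and -3/14 + (1/42)*sqrt(669).
The radius of convergence is the smallest modulus among the singular points: -3/14 + (1/42)*sqrt(669).


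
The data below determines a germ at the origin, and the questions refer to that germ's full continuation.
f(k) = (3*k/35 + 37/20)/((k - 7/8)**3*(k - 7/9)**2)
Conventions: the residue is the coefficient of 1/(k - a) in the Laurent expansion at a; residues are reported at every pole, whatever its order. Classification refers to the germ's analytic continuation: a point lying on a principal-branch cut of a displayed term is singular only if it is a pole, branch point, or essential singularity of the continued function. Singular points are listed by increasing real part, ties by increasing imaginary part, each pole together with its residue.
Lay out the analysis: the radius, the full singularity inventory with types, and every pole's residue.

Denominator factor (k - 7/9)^2: pole of order 2 at 7/9, modulus 7/9.
Denominator factor (k - 7/8)^3: pole of order 3 at 7/8, modulus 7/8.
The radius of convergence is the smallest modulus among the singular points: 7/9.
At the order-2 pole 7/9 set g(k) = (k - (7/9))^2*f(k) = (3*k/35 + 37/20)/(k - 7/8)**3.
Order-2 pole: residue = g'(a); g'(7/9) = -773743104/12005, so the residue is -773743104/12005.
At the order-3 pole 7/8 set g(k) = (k - (7/8))^3*f(k) = (3*k/35 + 37/20)/(k - 7/9)**2.
Order-3 pole: residue = g''(a)/2; g''(7/8) = 1547486208/12005, so the residue is 773743104/12005.
List the singular points by increasing real part (a conjugate pair: the negative imaginary part first).

Radius of convergence at 0: 7/9.
At 7/9: a pole of order 2; residue -773743104/12005.
At 7/8: a pole of order 3; residue 773743104/12005.


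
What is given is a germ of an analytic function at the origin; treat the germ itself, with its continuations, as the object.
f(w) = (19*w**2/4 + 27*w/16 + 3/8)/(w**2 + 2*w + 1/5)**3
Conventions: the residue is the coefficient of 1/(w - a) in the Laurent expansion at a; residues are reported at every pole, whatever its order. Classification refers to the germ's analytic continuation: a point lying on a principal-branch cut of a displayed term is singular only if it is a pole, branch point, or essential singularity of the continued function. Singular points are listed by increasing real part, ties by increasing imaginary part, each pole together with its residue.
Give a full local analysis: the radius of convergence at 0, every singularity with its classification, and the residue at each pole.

Radius of convergence at 0: 1 - (2/5)*sqrt(5).
At -1 - (2/5)*sqrt(5): a pole of order 3; residue -(2605/8192)*sqrt(5).
At -1 + (2/5)*sqrt(5): a pole of order 3; residue (2605/8192)*sqrt(5).


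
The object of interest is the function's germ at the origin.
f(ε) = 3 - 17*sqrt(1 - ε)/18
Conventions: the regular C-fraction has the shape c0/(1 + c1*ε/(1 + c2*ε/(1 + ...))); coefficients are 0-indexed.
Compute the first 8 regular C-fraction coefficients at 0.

Taylor coefficients (expand at 0): a_0 = 37/18, a_1 = 17/36, a_2 = 17/144, a_3 = 17/288, a_4 = 85/2304, a_5 = 119/4608, a_6 = 119/6144, a_7 = 187/12288.
c0 = a_0 = 37/18. Peel one level at a time: if S = 1 + c*ε/S' with S'(0) = 1, then c is the ε-coefficient of S and S' = c*ε/(S - 1).
S_1 = c0/f = 1 + (-17/74)*ε + (-51/10952)*ε^2 + ...; c1 = -17/74.
S_2 = c1*ε/(S_1 - 1) = 1 + (-3/148)*ε + (-1/16)*ε^2 + ...; c2 = -3/148.
S_3 = c2*ε/(S_2 - 1) = 1 + (-37/12)*ε + (1147/144)*ε^2 + ...; c3 = -37/12.
S_4 = c3*ε/(S_3 - 1) = 1 + (31/12)*ε + (-1/16)*ε^2 + ...; c4 = 31/12.
S_5 = c4*ε/(S_4 - 1) = 1 + (3/124)*ε + (195/15376)*ε^2 + ...; c5 = 3/124.
S_6 = c5*ε/(S_5 - 1) = 1 + (-65/124)*ε + (-1/16)*ε^2 + ...; c6 = -65/124.
S_7 = c6*ε/(S_6 - 1) = 1 + (-31/260)*ε + ...; c7 = -31/260.

The regular C-fraction coefficients are [37/18, -17/74, -3/148, -37/12, 31/12, 3/124, -65/124, -31/260].


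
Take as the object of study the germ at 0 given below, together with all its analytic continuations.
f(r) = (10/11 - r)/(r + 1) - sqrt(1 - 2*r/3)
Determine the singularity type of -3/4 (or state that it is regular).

Denominator factors: r + 1 = 1/4 at r = -3/4 — none vanishes.
Branch term sqrt(1 - r/(3/2)): argument at -3/4 is 3/2, nonzero, so -3/4 is not its branch point (a point on a principal cut is still regular for the continued germ).
So the germ continues analytically to -3/4.

The point is a regular point.


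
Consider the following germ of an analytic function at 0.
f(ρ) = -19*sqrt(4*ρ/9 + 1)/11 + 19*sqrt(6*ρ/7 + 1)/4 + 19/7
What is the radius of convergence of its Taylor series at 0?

Branch term (19/4)*sqrt(1 - ρ/(-7/6)): its argument vanishes at ρ = -7/6, a square-root branch point, modulus 7/6.
Branch term (-19/11)*sqrt(1 - ρ/(-9/4)): its argument vanishes at ρ = -9/4, a square-root branch point, modulus 9/4.
The radius of convergence is the smallest modulus among the singular points: 7/6.

The radius of convergence is 7/6.


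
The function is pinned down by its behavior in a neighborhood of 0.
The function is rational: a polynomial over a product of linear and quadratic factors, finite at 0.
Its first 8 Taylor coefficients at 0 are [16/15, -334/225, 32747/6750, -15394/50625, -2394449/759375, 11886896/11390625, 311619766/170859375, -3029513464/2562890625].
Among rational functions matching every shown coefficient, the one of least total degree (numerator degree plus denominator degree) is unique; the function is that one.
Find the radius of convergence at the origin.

No rational of total degree below 4 reproduces all 8 coefficients; solving the [2/2] Pade equations on them gives f(μ) = (31*μ**2/4 - 9*μ/5 + 8/5)/(μ**2 + 2*μ/5 + 3/2), whose expansion matches every shown term.
Denominator factor (μ**2 + 2*μ/5 + 3/2): discriminant -146/25, complex-conjugate roots (-1/5) + ((1/10)*sqrt(146))*i and (-1/5) - ((1/10)*sqrt(146))*i; poles of order 1, moduli (1/2)*sqrt(6) and (1/2)*sqrt(6).
The radius of convergence is the smallest modulus among the singular points: (1/2)*sqrt(6).

The radius of convergence is (1/2)*sqrt(6).


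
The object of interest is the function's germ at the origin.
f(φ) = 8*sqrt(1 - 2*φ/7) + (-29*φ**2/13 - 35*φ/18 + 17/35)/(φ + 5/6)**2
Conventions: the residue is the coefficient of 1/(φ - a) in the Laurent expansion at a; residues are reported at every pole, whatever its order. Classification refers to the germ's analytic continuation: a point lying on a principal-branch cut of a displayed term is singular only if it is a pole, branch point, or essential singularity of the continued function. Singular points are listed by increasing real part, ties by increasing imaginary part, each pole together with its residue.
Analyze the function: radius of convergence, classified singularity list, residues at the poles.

Radius of convergence at 0: 5/6.
At -5/6: a pole of order 2; residue 415/234.
At 7/2: an algebraic (square-root) branch point.

Denominator factor (φ + 5/6)^2: pole of order 2 at -5/6, modulus 5/6.
Branch term (8)*sqrt(1 - φ/(7/2)): its argument vanishes at φ = 7/2, a square-root branch point, modulus 7/2.
The radius of convergence is the smallest modulus among the singular points: 5/6.
The branch term is analytic at -5/6 and contributes nothing to the residue; only the rational part matters.
At the order-2 pole -5/6 set g(φ) = (φ - (-5/6))^2*(rational part) = -29*φ**2/13 - 35*φ/18 + 17/35.
Order-2 pole: residue = g'(a); g'(-5/6) = 415/234, so the residue is 415/234.
List the singular points by increasing real part (a conjugate pair: the negative imaginary part first).
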